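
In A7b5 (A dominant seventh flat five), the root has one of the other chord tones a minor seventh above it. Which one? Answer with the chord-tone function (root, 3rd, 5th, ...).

A7b5 (A dominant seventh flat five): A, C#, Eb, G.
The root is A. A minor seventh above A is G.
G is the chord's 7th.

7th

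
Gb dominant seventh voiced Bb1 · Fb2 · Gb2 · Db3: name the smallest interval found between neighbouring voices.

Adjacent intervals: Bb1→Fb2 = diminished fifth; Fb2→Gb2 = major second; Gb2→Db3 = perfect fifth.
The smallest is Fb2 to Gb2, a major second (2 semitones).

major second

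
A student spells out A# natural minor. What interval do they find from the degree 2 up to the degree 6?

The scale runs A# B# C# D# E# F# G#.
So we need the interval from B# up to F#.
From B# to F#: 6 semitones over a fifth = diminished.

diminished fifth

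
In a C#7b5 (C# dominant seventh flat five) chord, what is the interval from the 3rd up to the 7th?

C# dominant seventh flat five: C# E# G B.
3rd = E#; 7th = B.
From E# to B: 6 semitones over a fifth = diminished.

diminished fifth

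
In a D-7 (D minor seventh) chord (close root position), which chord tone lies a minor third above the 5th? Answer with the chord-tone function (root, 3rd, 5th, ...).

7th

Dmin7 (D minor seventh): D, F, A, C.
The 5th is A. A minor third above A is C.
C is the chord's 7th.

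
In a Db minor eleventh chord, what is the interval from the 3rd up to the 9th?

major 7th

Spelling the chord: Db Fb Ab Cb Eb Gb.
3rd = Fb; 9th = Eb.
Fb up to Eb spans 7 letter names and 11 semitones — a major seventh.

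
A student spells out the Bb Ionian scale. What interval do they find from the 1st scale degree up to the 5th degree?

Bb major: Bb C D Eb F G A.
1st scale degree = Bb; degree 5 = F.
From Bb to F is 7 semitones, exactly the perfect fifth.

perfect 5th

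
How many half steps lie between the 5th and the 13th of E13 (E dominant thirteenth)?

The chord tones of E13 are E–G#–B–D–F#–C#.
B to C# is a major ninth: 14 semitones.

14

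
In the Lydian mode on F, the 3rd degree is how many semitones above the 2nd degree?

The scale is F G A B C D E.
G up to A is a major second — 2 semitones.

2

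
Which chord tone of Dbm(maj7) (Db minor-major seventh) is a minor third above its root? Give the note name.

The chord tones of Db minor-major seventh are Db–Fb–Ab–C.
The root is Db. A minor third above Db is Fb.
Fb is the chord's 3rd.

Fb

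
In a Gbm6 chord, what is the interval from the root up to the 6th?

major sixth

Gb minor sixth is spelled Gb-Bbb-Db-Eb.
The root is Gb and the 6th is Eb.
From Gb to Eb is 9 semitones, exactly the major sixth.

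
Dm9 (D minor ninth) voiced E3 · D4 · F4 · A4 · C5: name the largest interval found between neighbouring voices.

Adjacent intervals: E3→D4 = minor seventh; D4→F4 = minor third; F4→A4 = major third; A4→C5 = minor third.
The largest is E3 to D4, a minor seventh (10 semitones).

minor seventh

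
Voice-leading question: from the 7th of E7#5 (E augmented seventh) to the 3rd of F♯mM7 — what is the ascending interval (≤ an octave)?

perfect fifth

The 7th of E7#5 (E augmented seventh) is D; the 3rd of F♯mM7 is A.
D up to A spans 5 letter names and 7 semitones — a perfect fifth.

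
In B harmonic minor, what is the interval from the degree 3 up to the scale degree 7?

Spelling B harmonic minor: B C♯ D E F♯ G A♯.
Degree 3 = D; 7th degree = A♯.
5 letter names make it a fifth; at 8 semitones (a half step wider than perfect) the quality is augmented.

augmented fifth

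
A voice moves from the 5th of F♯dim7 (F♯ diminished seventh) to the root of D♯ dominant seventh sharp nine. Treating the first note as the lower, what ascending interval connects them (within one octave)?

The 5th of F♯dim7 (F♯ diminished seventh) is C; the root of D♯ dominant seventh sharp nine is D♯.
C up to D♯ is 3 semitones, a half step wider than a major second, so the interval is augmented.

augmented second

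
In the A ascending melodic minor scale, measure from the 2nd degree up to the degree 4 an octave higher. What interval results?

m10

Spelling the A ascending melodic minor scale: A B C D E F# G#.
That puts B below D.
10 letter names make it a tenth; at 15 semitones (a half step narrower than major) the quality is minor.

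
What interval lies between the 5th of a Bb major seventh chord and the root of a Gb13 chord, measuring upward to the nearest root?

Bb major seventh has F as its 5th, and Gb13 has Gb as its root.
F up to Gb is 1 semitone, a half step narrower than a major second, so the interval is minor.

minor second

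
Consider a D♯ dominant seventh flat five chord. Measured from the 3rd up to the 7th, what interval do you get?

diminished 5th

D♯7b5 is spelled D♯-F𝄪-A-C♯.
3rd = F𝄪; 7th = C♯.
F𝄪 up to C♯ is 6 semitones, a half step narrower than a perfect fifth, so the interval is diminished.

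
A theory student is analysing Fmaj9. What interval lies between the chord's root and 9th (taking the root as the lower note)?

F major ninth: F, A, C, E, G.
The root is F and the 9th is G.
Counting 9 letters and 14 half steps from F gives a major ninth.

major 9th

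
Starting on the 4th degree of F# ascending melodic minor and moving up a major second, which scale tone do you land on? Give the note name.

The scale is F# G# A B C# D# E#.
The 4th degree is B; a major second above that is C# — scale degree 5.

C#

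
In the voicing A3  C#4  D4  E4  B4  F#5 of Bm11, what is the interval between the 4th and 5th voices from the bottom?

Those voices are E4 and B4.
Counting 5 letters and 7 half steps from E gives a perfect fifth.

perfect fifth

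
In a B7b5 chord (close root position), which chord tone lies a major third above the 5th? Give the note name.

A

Spelling the chord: B, D#, F, A.
The 5th is F. A major third above F is A.
A is the chord's 7th.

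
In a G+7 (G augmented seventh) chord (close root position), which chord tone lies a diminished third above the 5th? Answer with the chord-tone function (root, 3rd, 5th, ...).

The chord tones of G+7 are G, B, D#, F.
The 5th is D#. A diminished third above D# is F.
F is the chord's 7th.

7th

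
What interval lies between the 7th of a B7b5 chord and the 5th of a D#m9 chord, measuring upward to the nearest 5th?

augmented 1st

The 7th of B7b5 is A; the 5th of D#m9 is A#.
1 letter names make it a unison; at 1 semitone (a half step wider than perfect) the quality is augmented.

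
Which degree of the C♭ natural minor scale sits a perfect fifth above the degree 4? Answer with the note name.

Cb

The scale is C♭ D♭ E𝄫 F♭ G♭ A𝄫 B𝄫.
The degree 4 is F♭; a perfect fifth above that is C♭ — scale degree 1.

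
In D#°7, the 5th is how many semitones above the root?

6

D#°7: D#–F#–A–C.
D# to A is a diminished fifth: 6 semitones.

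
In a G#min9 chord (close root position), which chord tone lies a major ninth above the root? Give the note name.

G#m9 (G# minor ninth) is spelled G#-B-D#-F#-A#.
The root is G#. A major ninth above G# is A#.
A# is the chord's 9th.

A#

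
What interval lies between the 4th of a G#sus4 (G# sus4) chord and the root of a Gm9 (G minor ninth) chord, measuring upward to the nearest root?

d5

G#sus4 (G# sus4) has C# as its 4th, and Gm9 (G minor ninth) has G as its root.
From C# to G: 6 semitones over a fifth = diminished.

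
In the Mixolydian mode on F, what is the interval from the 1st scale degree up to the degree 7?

The scale runs F G A Bb C D Eb.
The 1st scale degree is F and the degree 7 is Eb.
F up to Eb is 10 semitones, a half step narrower than a major seventh, so the interval is minor.

minor seventh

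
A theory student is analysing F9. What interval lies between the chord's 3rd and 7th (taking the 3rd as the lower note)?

F9 is spelled F–A–C–E♭–G.
The 3rd is A and the 7th is E♭.
From A to E♭: 6 semitones over a fifth = diminished.

diminished fifth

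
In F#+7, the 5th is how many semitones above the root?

8

The chord tones of F#aug7 are F#, A#, C##, E.
F# to C## is an augmented fifth: 8 semitones.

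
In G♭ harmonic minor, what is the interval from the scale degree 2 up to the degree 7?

The scale runs G♭ A♭ B𝄫 C♭ D♭ E𝄫 F.
So we need the interval from A♭ up to F.
Counting 6 letters and 9 half steps from A♭ gives a major sixth.

major sixth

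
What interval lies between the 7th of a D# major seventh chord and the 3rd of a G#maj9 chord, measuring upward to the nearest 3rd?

minor seventh

The 7th of D# major seventh is C##; the 3rd of G#maj9 is B#.
C## up to B# is 10 semitones, a half step narrower than a major seventh, so the interval is minor.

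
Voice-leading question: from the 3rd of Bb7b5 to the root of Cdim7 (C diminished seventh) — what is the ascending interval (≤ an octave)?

m7

The 3rd of Bb7b5 is D; the root of Cdim7 (C diminished seventh) is C.
7 letter names make it a seventh; at 10 semitones (a half step narrower than major) the quality is minor.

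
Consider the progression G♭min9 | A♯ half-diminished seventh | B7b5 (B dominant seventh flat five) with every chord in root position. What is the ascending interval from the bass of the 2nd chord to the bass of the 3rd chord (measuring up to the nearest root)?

The roots are A♯ and B.
A♯ up to B is 1 semitone, a half step narrower than a major second, so the interval is minor.

minor 2nd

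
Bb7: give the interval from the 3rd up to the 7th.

Spelling the chord: Bb, D, F, Ab.
3rd = D; 7th = Ab.
5 letter names make it a fifth; at 6 semitones (a half step narrower than perfect) the quality is diminished.
This 3–7 tritone is the characteristic tension at the heart of the dominant sound.

diminished fifth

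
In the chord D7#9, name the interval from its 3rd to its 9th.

major 7th

Spelling the chord: D–F#–A–C–E#.
That puts F# below E#.
Counting 7 letters and 11 half steps from F# gives a major seventh.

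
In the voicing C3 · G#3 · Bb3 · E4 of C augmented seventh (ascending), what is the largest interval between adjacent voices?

Adjacent intervals: C3→G#3 = augmented fifth; G#3→Bb3 = diminished third; Bb3→E4 = augmented fourth.
The largest is C3 to G#3, an augmented fifth (8 semitones).

augmented fifth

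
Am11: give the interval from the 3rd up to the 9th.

major 7th

A minor eleventh is spelled A-C-E-G-B-D.
So we need the interval from C up to B.
C up to B spans 7 letter names and 11 semitones — a major seventh.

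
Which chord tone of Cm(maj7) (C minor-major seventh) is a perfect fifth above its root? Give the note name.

G

CmM7 (C minor-major seventh): C, Eb, G, B.
The root is C. A perfect fifth above C is G.
G is the chord's 5th.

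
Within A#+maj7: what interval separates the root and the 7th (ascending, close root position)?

major seventh

A#maj7#5 (A# augmented major seventh): A# C## E## G##.
So we need the interval from A# up to G##.
Counting 7 letters and 11 half steps from A# gives a major seventh.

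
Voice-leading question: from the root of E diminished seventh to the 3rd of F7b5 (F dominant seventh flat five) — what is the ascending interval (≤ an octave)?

The root of E diminished seventh is E; the 3rd of F7b5 (F dominant seventh flat five) is A.
E up to A spans 4 letter names and 5 semitones — a perfect fourth.

perfect 4th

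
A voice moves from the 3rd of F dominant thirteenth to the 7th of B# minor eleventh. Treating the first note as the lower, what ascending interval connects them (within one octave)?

The 3rd of F dominant thirteenth is A; the 7th of B# minor eleventh is A#.
1 letter names make it a unison; at 1 semitone (a half step wider than perfect) the quality is augmented.

augmented unison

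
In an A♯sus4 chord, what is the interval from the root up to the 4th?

P4

Spelling the chord: A♯–D♯–E♯.
The root is A♯ and the 4th is D♯.
From A♯ to D♯ is 5 semitones, exactly the perfect fourth.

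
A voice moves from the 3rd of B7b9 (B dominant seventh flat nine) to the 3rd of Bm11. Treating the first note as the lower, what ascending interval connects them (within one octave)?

diminished 8th

B7b9 (B dominant seventh flat nine) has D# as its 3rd, and Bm11 has D as its 3rd.
8 letter names make it an octave; at 11 semitones (a half step narrower than perfect) the quality is diminished.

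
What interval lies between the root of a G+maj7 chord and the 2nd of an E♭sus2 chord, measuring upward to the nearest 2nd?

minor 7th

G+maj7 has G as its root, and E♭sus2 has F as its 2nd.
7 letter names make it a seventh; at 10 semitones (a half step narrower than major) the quality is minor.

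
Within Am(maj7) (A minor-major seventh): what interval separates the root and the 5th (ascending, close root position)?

Am(maj7): A–C–E–G#.
The root is A and the 5th is E.
From A to E is 7 semitones, exactly the perfect fifth.

perfect fifth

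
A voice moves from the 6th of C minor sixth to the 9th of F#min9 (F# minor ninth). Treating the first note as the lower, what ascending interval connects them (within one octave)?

The 6th of C minor sixth is A; the 9th of F#min9 (F# minor ninth) is G#.
From A to G# is 11 semitones, exactly the major seventh.

M7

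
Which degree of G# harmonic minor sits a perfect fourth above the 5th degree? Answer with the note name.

The scale is G# A# B C# D# E F##.
The 5th degree is D#; a perfect fourth above that is G# — scale degree 1.

G#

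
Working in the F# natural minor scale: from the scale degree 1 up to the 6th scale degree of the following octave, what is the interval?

minor thirteenth

The scale runs F# G# A B C# D E.
That puts F# below D.
From F# to D: 20 semitones over a thirteenth = minor.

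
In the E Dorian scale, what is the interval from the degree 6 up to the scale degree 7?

minor second

Spelling the E Dorian scale: E F# G A B C# D.
Degree 6 = C#; degree 7 = D.
C# up to D is 1 semitone, a half step narrower than a major second, so the interval is minor.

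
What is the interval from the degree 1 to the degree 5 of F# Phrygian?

perfect 5th

Spelling F# Phrygian: F# G A B C# D E.
Degree 1 = F#; 5th degree = C#.
From F# to C# is 7 semitones, exactly the perfect fifth.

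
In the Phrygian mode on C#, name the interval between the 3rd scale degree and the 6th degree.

perfect fourth

The scale runs C# D E F# G# A B.
That puts E below A.
From E to A is 5 semitones, exactly the perfect fourth.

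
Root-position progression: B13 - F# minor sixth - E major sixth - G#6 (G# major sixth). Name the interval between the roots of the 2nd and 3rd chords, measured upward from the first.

The roots are F# and E.
7 letter names make it a seventh; at 10 semitones (a half step narrower than major) the quality is minor.

minor 7th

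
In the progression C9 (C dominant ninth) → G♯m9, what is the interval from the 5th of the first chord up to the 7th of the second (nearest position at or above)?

major 7th

C9 (C dominant ninth) has G as its 5th, and G♯m9 has F♯ as its 7th.
G up to F♯ spans 7 letter names and 11 semitones — a major seventh.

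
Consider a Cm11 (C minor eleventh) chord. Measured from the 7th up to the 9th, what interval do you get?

major third

Cm11 is spelled C, Eb, G, Bb, D, F.
7th = Bb; 9th = D.
From Bb to D is 4 semitones, exactly the major third.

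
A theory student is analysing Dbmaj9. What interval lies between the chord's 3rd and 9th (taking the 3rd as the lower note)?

Dbmaj9 is spelled Db-F-Ab-C-Eb.
The 3rd is F and the 9th is Eb.
F up to Eb is 10 semitones, a half step narrower than a major seventh, so the interval is minor.

m7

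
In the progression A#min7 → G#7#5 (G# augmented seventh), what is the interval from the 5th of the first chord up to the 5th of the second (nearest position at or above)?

A#min7 has E# as its 5th, and G#7#5 (G# augmented seventh) has D## as its 5th.
Counting 7 letters and 11 half steps from E# gives a major seventh.

M7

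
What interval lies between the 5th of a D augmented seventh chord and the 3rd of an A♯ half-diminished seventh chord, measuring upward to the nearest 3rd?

The 5th of D augmented seventh is A♯; the 3rd of A♯ half-diminished seventh is C♯.
A♯ up to C♯ is 3 semitones, a half step narrower than a major third, so the interval is minor.

m3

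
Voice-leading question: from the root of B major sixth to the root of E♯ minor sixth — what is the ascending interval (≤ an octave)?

augmented fourth

B major sixth has B as its root, and E♯ minor sixth has E♯ as its root.
B up to E♯ is 6 semitones, a half step wider than a perfect fourth, so the interval is augmented.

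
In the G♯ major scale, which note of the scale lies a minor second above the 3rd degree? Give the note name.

The scale is G♯ A♯ B♯ C♯ D♯ E♯ F𝄪.
The 3rd degree is B♯; a minor second above that is C♯ — scale degree 4.

C#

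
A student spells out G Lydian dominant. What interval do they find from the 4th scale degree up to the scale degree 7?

diminished fourth

The scale runs G A B C♯ D E F.
So we need the interval from C♯ up to F.
From C♯ to F: 4 semitones over a fourth = diminished.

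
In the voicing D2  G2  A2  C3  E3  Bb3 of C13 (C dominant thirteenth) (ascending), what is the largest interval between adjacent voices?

Adjacent intervals: D2→G2 = perfect fourth; G2→A2 = major second; A2→C3 = minor third; C3→E3 = major third; E3→Bb3 = diminished fifth.
The largest is E3 to Bb3, a diminished fifth (6 semitones).

diminished fifth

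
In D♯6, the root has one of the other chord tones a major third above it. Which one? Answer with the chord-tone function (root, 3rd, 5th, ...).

Spelling the chord: D♯, F𝄪, A♯, B♯.
The root is D♯. A major third above D♯ is F𝄪.
F𝄪 is the chord's 3rd.

3rd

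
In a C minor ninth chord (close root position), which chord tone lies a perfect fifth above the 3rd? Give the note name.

Bb

Cmin9 (C minor ninth): C–Eb–G–Bb–D.
The 3rd is Eb. A perfect fifth above Eb is Bb.
Bb is the chord's 7th.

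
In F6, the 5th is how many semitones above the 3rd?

F6 (F major sixth) is spelled F A C D.
A to C is a minor third: 3 semitones.

3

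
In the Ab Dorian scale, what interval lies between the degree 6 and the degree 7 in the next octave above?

minor ninth

Spelling the Ab Dorian scale: Ab Bb Cb Db Eb F Gb.
So we need the interval from F up to Gb.
F up to Gb is 13 semitones, a half step narrower than a major ninth, so the interval is minor.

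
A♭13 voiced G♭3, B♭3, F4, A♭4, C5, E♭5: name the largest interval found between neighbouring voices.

Adjacent intervals: G♭3→B♭3 = major third; B♭3→F4 = perfect fifth; F4→A♭4 = minor third; A♭4→C5 = major third; C5→E♭5 = minor third.
The largest is B♭3 to F4, a perfect fifth (7 semitones).

perfect fifth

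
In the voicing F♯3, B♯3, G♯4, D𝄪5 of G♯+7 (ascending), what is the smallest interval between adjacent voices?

augmented fourth

Adjacent intervals: F♯3→B♯3 = augmented fourth; B♯3→G♯4 = minor sixth; G♯4→D𝄪5 = augmented fifth.
The smallest is F♯3 to B♯3, an augmented fourth (6 semitones).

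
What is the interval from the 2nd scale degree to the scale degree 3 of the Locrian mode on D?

D locrian: D Eb F G Ab Bb C.
The 2nd scale degree is Eb and the degree 3 is F.
Eb up to F spans 2 letter names and 2 semitones — a major second.

major second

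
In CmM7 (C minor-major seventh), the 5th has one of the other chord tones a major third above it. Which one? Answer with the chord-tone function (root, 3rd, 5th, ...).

7th

The chord tones of C minor-major seventh are C-Eb-G-B.
The 5th is G. A major third above G is B.
B is the chord's 7th.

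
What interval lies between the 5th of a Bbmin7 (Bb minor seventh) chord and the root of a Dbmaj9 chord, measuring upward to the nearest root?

Bbmin7 (Bb minor seventh) has F as its 5th, and Dbmaj9 has Db as its root.
From F to Db: 8 semitones over a sixth = minor.

minor 6th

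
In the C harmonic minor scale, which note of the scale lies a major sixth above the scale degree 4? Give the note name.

The scale is C D Eb F G Ab B.
The scale degree 4 is F; a major sixth above that is D — scale degree 2.

D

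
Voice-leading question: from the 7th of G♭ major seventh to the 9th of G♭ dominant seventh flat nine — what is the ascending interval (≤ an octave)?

The 7th of G♭ major seventh is F; the 9th of G♭ dominant seventh flat nine is A𝄫.
F up to A𝄫 is 2 semitones, a whole step narrower than a major third, so the interval is diminished.

diminished third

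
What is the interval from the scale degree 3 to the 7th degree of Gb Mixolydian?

The scale runs Gb Ab Bb Cb Db Eb Fb.
That puts Bb below Fb.
Bb up to Fb is 6 semitones, a half step narrower than a perfect fifth, so the interval is diminished.

diminished fifth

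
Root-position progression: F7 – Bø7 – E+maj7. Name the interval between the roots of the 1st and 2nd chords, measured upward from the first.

The roots are F and B.
From F to B: 6 semitones over a fourth = augmented.

augmented 4th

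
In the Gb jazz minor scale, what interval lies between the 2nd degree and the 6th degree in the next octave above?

The scale runs Gb Ab Bbb Cb Db Eb F.
That puts Ab below Eb.
Ab up to Eb spans 12 letter names and 19 semitones — a perfect twelfth.

perfect twelfth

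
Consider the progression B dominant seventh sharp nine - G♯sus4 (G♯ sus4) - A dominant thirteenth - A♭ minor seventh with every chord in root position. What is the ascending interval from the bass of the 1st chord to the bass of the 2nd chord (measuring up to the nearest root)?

The roots are B and G♯.
Counting 6 letters and 9 half steps from B gives a major sixth.

major sixth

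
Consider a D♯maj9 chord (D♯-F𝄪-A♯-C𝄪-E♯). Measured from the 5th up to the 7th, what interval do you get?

M3

The 5th is A♯ and the 7th is C𝄪.
From A♯ to C𝄪 is 4 semitones, exactly the major third.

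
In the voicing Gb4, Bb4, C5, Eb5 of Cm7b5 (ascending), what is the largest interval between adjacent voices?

Adjacent intervals: Gb4→Bb4 = major third; Bb4→C5 = major second; C5→Eb5 = minor third.
The largest is Gb4 to Bb4, a major third (4 semitones).

major third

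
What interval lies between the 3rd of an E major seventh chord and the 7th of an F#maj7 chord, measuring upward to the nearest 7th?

major sixth

E major seventh has G# as its 3rd, and F#maj7 has E# as its 7th.
From G# to E# is 9 semitones, exactly the major sixth.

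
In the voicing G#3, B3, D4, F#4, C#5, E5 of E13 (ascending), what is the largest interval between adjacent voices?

perfect fifth

Adjacent intervals: G#3→B3 = minor third; B3→D4 = minor third; D4→F#4 = major third; F#4→C#5 = perfect fifth; C#5→E5 = minor third.
The largest is F#4 to C#5, a perfect fifth (7 semitones).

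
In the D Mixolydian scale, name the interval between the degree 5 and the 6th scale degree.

major second

The scale runs D E F# G A B C.
So we need the interval from A up to B.
A up to B spans 2 letter names and 2 semitones — a major second.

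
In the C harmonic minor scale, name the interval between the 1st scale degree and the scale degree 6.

Spelling the C harmonic minor scale: C D E♭ F G A♭ B.
So we need the interval from C up to A♭.
From C to A♭: 8 semitones over a sixth = minor.

minor sixth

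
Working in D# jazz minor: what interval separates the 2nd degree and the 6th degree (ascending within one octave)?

D# melodic minor: D# E# F# G# A# B# C##.
So we need the interval from E# up to B#.
From E# to B# is 7 semitones, exactly the perfect fifth.

perfect fifth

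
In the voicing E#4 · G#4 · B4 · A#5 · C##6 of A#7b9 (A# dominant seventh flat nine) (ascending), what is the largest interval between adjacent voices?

major seventh

Adjacent intervals: E#4→G#4 = minor third; G#4→B4 = minor third; B4→A#5 = major seventh; A#5→C##6 = major third.
The largest is B4 to A#5, a major seventh (11 semitones).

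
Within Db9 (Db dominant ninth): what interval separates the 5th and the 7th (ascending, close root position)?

Spelling the chord: Db F Ab Cb Eb.
So we need the interval from Ab up to Cb.
Ab up to Cb is 3 semitones, a half step narrower than a major third, so the interval is minor.

minor 3rd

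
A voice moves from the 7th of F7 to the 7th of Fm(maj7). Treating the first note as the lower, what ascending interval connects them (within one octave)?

augmented 1st

The 7th of F7 is Eb; the 7th of Fm(maj7) is E.
1 letter names make it a unison; at 1 semitone (a half step wider than perfect) the quality is augmented.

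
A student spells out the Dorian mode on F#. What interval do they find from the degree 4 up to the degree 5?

Spelling the Dorian mode on F#: F# G# A B C# D# E.
So we need the interval from B up to C#.
Counting 2 letters and 2 half steps from B gives a major second.

M2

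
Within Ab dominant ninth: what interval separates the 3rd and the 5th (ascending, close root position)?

Ab9 (Ab dominant ninth): Ab C Eb Gb Bb.
That puts C below Eb.
From C to Eb: 3 semitones over a third = minor.

minor third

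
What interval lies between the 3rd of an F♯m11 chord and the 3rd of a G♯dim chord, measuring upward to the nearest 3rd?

major second

The 3rd of F♯m11 is A; the 3rd of G♯dim is B.
From A to B is 2 semitones, exactly the major second.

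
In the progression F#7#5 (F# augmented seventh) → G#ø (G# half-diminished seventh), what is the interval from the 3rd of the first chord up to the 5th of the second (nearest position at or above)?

diminished fourth

F#7#5 (F# augmented seventh) has A# as its 3rd, and G#ø (G# half-diminished seventh) has D as its 5th.
A# up to D is 4 semitones, a half step narrower than a perfect fourth, so the interval is diminished.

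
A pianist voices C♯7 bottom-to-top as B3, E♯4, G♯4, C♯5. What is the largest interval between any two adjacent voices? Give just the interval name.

Adjacent intervals: B3→E♯4 = augmented fourth; E♯4→G♯4 = minor third; G♯4→C♯5 = perfect fourth.
The largest is B3 to E♯4, an augmented fourth (6 semitones).

A4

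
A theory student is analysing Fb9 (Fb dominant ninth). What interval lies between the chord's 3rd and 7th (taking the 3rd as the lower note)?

Fb dominant ninth is spelled Fb, Ab, Cb, Ebb, Gb.
The 3rd is Ab and the 7th is Ebb.
5 letter names make it a fifth; at 6 semitones (a half step narrower than perfect) the quality is diminished.

diminished 5th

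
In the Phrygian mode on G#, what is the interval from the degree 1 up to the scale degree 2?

minor second

The scale runs G# A B C# D# E F#.
Degree 1 = G#; scale degree 2 = A.
2 letter names make it a second; at 1 semitone (a half step narrower than major) the quality is minor.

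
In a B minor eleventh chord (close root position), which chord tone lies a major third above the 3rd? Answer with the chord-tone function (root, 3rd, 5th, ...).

Spelling the chord: B-D-F♯-A-C♯-E.
The 3rd is D. A major third above D is F♯.
F♯ is the chord's 5th.

5th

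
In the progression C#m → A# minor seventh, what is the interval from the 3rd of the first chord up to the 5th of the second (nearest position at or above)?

augmented unison

The 3rd of C#m is E; the 5th of A# minor seventh is E#.
E up to E# is 1 semitone, a half step wider than a perfect unison, so the interval is augmented.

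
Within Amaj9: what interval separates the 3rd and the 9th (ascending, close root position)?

The chord tones of Amaj9 are A-C#-E-G#-B.
So we need the interval from C# up to B.
From C# to B: 10 semitones over a seventh = minor.

minor 7th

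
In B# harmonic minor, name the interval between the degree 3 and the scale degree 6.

perfect fourth

B# harmonic minor: B# C## D# E# F## G# A##.
That puts D# below G#.
From D# to G# is 5 semitones, exactly the perfect fourth.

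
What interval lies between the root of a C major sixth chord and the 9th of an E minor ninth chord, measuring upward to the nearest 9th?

A4

The root of C major sixth is C; the 9th of E minor ninth is F#.
From C to F#: 6 semitones over a fourth = augmented.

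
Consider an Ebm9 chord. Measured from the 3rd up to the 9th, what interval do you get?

Spelling the chord: Eb Gb Bb Db F.
That puts Gb below F.
Counting 7 letters and 11 half steps from Gb gives a major seventh.

major 7th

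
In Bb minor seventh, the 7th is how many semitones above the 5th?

Bbm7: Bb Db F Ab.
F to Ab is a minor third: 3 semitones.

3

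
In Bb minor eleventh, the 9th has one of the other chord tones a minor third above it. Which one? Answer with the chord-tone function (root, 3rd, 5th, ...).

Spelling the chord: Bb, Db, F, Ab, C, Eb.
The 9th is C. A minor third above C is Eb.
Eb is the chord's 11th.

11th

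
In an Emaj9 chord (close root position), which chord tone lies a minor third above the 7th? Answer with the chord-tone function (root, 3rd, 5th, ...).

9th

Emaj9: E–G♯–B–D♯–F♯.
The 7th is D♯. A minor third above D♯ is F♯.
F♯ is the chord's 9th.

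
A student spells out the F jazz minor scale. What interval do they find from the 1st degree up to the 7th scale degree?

major seventh

The scale runs F G Ab Bb C D E.
1st degree = F; 7th degree = E.
From F to E is 11 semitones, exactly the major seventh.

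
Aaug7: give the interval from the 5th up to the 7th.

diminished third

A+7 is spelled A C♯ E♯ G.
So we need the interval from E♯ up to G.
From E♯ to G: 2 semitones over a third = diminished.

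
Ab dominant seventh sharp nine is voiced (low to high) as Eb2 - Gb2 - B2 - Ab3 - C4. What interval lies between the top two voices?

major third

Those voices are Ab3 and C4.
From Ab to C is 4 semitones, exactly the major third.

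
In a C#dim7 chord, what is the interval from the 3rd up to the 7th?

C#°7 (C# diminished seventh): C# E G Bb.
3rd = E; 7th = Bb.
5 letter names make it a fifth; at 6 semitones (a half step narrower than perfect) the quality is diminished.

diminished fifth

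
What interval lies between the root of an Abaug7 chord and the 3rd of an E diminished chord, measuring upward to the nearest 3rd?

The root of Abaug7 is Ab; the 3rd of E diminished is G.
Counting 7 letters and 11 half steps from Ab gives a major seventh.

major seventh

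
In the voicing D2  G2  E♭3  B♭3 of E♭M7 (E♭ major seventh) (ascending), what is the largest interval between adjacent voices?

Adjacent intervals: D2→G2 = perfect fourth; G2→E♭3 = minor sixth; E♭3→B♭3 = perfect fifth.
The largest is G2 to E♭3, a minor sixth (8 semitones).

minor 6th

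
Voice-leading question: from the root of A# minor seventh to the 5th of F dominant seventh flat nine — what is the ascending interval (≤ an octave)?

A# minor seventh has A# as its root, and F dominant seventh flat nine has C as its 5th.
3 letter names make it a third; at 2 semitones (a whole step narrower than major) the quality is diminished.

d3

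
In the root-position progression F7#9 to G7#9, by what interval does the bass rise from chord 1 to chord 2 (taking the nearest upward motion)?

major 2nd

The roots are F and G.
Counting 2 letters and 2 half steps from F gives a major second.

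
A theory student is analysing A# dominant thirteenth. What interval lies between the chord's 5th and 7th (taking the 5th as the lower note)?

A#13 (A# dominant thirteenth): A#-C##-E#-G#-B#-F##.
The 5th is E# and the 7th is G#.
From E# to G#: 3 semitones over a third = minor.

minor third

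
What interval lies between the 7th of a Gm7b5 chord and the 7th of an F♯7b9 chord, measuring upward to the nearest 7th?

The 7th of Gm7b5 is F; the 7th of F♯7b9 is E.
From F to E is 11 semitones, exactly the major seventh.

major seventh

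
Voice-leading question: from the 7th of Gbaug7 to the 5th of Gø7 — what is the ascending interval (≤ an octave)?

major 6th

Gbaug7 has Fb as its 7th, and Gø7 has Db as its 5th.
Fb up to Db spans 6 letter names and 9 semitones — a major sixth.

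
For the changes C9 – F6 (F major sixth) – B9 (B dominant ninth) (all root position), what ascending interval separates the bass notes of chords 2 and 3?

The roots are F and B.
F up to B is 6 semitones, a half step wider than a perfect fourth, so the interval is augmented.

augmented fourth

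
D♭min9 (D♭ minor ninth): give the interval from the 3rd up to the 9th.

major seventh

D♭ minor ninth is spelled D♭-F♭-A♭-C♭-E♭.
That puts F♭ below E♭.
Counting 7 letters and 11 half steps from F♭ gives a major seventh.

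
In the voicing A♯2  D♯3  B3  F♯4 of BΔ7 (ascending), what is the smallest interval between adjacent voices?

Adjacent intervals: A♯2→D♯3 = perfect fourth; D♯3→B3 = minor sixth; B3→F♯4 = perfect fifth.
The smallest is A♯2 to D♯3, a perfect fourth (5 semitones).

perfect fourth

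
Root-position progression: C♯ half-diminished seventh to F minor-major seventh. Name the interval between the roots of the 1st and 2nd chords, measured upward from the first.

The roots are C♯ and F.
4 letter names make it a fourth; at 4 semitones (a half step narrower than perfect) the quality is diminished.

diminished 4th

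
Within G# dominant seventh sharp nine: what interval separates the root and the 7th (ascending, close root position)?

G#7#9: G#-B#-D#-F#-A##.
The root is G# and the 7th is F#.
G# up to F# is 10 semitones, a half step narrower than a major seventh, so the interval is minor.

m7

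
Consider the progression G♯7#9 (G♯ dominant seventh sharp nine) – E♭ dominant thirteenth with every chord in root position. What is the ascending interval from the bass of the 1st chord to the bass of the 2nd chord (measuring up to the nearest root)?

The roots are G♯ and E♭.
From G♯ to E♭: 7 semitones over a sixth = diminished.

diminished sixth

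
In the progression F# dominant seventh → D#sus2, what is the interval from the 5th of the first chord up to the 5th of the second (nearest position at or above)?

The 5th of F# dominant seventh is C#; the 5th of D#sus2 is A#.
Counting 6 letters and 9 half steps from C# gives a major sixth.

major sixth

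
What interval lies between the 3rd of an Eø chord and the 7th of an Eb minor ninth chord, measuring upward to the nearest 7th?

diminished 5th

Eø has G as its 3rd, and Eb minor ninth has Db as its 7th.
G up to Db is 6 semitones, a half step narrower than a perfect fifth, so the interval is diminished.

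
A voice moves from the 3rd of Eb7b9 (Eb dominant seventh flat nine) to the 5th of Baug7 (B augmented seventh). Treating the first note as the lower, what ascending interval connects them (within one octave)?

Eb7b9 (Eb dominant seventh flat nine) has G as its 3rd, and Baug7 (B augmented seventh) has F## as its 5th.
7 letter names make it a seventh; at 12 semitones (a half step wider than major) the quality is augmented.

augmented seventh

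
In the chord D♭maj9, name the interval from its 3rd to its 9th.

Spelling the chord: D♭–F–A♭–C–E♭.
So we need the interval from F up to E♭.
7 letter names make it a seventh; at 10 semitones (a half step narrower than major) the quality is minor.

minor seventh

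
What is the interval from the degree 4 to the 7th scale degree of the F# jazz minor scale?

augmented 4th

F# melodic minor: F# G# A B C# D# E#.
The degree 4 is B and the 7th degree is E#.
From B to E#: 6 semitones over a fourth = augmented.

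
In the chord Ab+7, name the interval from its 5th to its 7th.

diminished third

The chord tones of Ab+7 (Ab augmented seventh) are Ab C E Gb.
So we need the interval from E up to Gb.
From E to Gb: 2 semitones over a third = diminished.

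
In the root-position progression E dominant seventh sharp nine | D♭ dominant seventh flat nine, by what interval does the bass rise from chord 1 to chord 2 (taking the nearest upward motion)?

The roots are E and D♭.
7 letter names make it a seventh; at 9 semitones (a whole step narrower than major) the quality is diminished.

diminished 7th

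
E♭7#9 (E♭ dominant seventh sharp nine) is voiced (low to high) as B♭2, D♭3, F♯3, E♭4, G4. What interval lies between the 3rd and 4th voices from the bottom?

d7

Those voices are F♯3 and E♭4.
From F♯ to E♭: 9 semitones over a seventh = diminished.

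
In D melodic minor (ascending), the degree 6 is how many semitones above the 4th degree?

The scale is D E F G A B C#.
G up to B is a major third — 4 semitones.

4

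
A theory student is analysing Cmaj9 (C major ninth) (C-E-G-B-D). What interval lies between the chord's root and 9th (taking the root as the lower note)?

major ninth

That puts C below D.
From C to D is 14 semitones, exactly the major ninth.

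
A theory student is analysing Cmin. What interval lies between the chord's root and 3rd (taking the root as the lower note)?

C minor is spelled C-Eb-G.
The root is C and the 3rd is Eb.
3 letter names make it a third; at 3 semitones (a half step narrower than major) the quality is minor.

minor 3rd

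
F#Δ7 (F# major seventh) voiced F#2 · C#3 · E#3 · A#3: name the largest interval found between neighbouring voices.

Adjacent intervals: F#2→C#3 = perfect fifth; C#3→E#3 = major third; E#3→A#3 = perfect fourth.
The largest is F#2 to C#3, a perfect fifth (7 semitones).

perfect fifth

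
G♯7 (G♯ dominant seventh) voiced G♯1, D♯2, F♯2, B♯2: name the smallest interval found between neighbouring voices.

minor 3rd

Adjacent intervals: G♯1→D♯2 = perfect fifth; D♯2→F♯2 = minor third; F♯2→B♯2 = augmented fourth.
The smallest is D♯2 to F♯2, a minor third (3 semitones).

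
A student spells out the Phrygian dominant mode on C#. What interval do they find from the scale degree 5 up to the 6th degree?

minor second

Spelling the Phrygian dominant mode on C#: C# D E# F# G# A B.
Scale degree 5 = G#; scale degree 6 = A.
2 letter names make it a second; at 1 semitone (a half step narrower than major) the quality is minor.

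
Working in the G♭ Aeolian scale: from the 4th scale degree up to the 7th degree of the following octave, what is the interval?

Spelling the G♭ Aeolian scale: G♭ A♭ B𝄫 C♭ D♭ E𝄫 F♭.
So we need the interval from C♭ up to F♭.
From C♭ to F♭ is 17 semitones, exactly the perfect eleventh.

P11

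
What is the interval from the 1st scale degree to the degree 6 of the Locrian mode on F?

m6

F locrian: F Gb Ab Bb Cb Db Eb.
So we need the interval from F up to Db.
6 letter names make it a sixth; at 8 semitones (a half step narrower than major) the quality is minor.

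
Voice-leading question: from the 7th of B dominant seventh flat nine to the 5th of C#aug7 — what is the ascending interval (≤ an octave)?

The 7th of B dominant seventh flat nine is A; the 5th of C#aug7 is G##.
A up to G## is 12 semitones, a half step wider than a major seventh, so the interval is augmented.

augmented 7th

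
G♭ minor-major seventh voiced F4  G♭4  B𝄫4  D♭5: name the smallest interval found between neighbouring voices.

minor 2nd

Adjacent intervals: F4→G♭4 = minor second; G♭4→B𝄫4 = minor third; B𝄫4→D♭5 = major third.
The smallest is F4 to G♭4, a minor second (1 semitone).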